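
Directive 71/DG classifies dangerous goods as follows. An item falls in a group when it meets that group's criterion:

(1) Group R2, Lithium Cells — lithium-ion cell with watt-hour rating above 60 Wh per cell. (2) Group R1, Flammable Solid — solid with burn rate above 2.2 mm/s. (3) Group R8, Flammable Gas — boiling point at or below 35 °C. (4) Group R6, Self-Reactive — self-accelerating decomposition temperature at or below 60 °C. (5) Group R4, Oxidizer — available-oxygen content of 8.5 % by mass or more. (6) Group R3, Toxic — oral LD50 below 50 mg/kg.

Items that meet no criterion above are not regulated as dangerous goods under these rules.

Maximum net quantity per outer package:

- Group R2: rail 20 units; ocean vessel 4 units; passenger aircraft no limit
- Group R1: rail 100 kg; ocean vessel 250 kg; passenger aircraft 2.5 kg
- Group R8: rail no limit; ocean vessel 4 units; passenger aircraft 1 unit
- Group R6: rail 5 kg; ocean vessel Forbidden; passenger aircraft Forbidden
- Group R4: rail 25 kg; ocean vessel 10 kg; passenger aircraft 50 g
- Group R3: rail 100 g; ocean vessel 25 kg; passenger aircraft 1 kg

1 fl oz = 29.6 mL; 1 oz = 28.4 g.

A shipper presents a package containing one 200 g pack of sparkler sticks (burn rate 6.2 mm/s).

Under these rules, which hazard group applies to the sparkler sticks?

Group R1

With burn rate 6.2 mm/s (> 2.2 mm/s), the sparkler sticks fall in Group R1.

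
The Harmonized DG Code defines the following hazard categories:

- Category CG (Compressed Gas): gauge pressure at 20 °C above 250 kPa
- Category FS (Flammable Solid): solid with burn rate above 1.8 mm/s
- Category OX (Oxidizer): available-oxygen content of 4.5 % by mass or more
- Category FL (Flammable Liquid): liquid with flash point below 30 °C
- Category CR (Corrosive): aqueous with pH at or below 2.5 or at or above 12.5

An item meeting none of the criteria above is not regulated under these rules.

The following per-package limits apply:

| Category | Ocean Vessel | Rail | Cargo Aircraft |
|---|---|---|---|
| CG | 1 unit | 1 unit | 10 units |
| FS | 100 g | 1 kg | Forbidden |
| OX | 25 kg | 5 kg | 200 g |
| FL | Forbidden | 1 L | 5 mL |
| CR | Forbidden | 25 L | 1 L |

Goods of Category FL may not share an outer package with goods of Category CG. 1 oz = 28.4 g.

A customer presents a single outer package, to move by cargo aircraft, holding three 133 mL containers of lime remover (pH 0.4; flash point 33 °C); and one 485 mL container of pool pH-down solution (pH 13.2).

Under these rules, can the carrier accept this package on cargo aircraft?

pH 0.4 meets the Category CR criterion (Corrosive), so the lime remover is Category CR.
pH 13.2 meets the Category CR criterion (Corrosive), so the pool pH-down solution is Category CR.
Category CR net quantity: (three 133 mL containers = 399 mL) + 485 mL = 884 mL.
That is within the Category CR cargo aircraft limit of 1 L.

Yes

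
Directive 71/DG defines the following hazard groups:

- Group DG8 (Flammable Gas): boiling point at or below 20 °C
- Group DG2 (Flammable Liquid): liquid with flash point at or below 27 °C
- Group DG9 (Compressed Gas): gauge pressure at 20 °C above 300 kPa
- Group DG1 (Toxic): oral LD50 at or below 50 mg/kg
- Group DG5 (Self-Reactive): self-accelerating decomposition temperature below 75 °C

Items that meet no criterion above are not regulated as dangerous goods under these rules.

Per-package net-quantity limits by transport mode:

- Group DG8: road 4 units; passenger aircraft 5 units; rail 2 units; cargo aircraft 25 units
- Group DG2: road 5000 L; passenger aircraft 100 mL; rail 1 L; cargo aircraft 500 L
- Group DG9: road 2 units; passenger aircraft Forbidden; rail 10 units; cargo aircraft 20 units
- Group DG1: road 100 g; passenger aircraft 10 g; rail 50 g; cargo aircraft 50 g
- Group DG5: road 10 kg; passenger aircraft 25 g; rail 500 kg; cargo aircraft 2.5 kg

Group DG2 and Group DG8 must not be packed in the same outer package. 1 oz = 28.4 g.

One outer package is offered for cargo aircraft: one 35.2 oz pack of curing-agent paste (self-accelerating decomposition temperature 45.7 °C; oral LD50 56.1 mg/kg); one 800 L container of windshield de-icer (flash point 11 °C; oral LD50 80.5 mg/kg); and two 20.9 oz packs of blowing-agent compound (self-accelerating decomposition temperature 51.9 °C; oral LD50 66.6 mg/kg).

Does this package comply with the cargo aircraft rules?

No

Self-accelerating decomposition temperature 45.7 °C meets the Group DG5 criterion (Self-Reactive), so the curing-agent paste is Group DG5.
Windshield de-icer: flash point 11 °C ≤ 27 °C → Group DG2 (Flammable Liquid).
The blowing-agent compound has self-accelerating decomposition temperature 51.9 °C, which is < 75 °C, so it is Group DG5 (Self-Reactive).
Total Group DG5: (one 35.2 oz pack = 999.68 g) + (two 20.9 oz packs = 1187.12 g) = 2186.8 g.
2186.8 g is within the cargo aircraft limit of 2.5 kg for Group DG5.
Group DG2 quantity: 800 L.
800 L exceeds the cargo aircraft limit of 500 L for Group DG2.
The segregation rule (Group DG2 with Group DG8) does not apply to Group DG5 with Group DG2.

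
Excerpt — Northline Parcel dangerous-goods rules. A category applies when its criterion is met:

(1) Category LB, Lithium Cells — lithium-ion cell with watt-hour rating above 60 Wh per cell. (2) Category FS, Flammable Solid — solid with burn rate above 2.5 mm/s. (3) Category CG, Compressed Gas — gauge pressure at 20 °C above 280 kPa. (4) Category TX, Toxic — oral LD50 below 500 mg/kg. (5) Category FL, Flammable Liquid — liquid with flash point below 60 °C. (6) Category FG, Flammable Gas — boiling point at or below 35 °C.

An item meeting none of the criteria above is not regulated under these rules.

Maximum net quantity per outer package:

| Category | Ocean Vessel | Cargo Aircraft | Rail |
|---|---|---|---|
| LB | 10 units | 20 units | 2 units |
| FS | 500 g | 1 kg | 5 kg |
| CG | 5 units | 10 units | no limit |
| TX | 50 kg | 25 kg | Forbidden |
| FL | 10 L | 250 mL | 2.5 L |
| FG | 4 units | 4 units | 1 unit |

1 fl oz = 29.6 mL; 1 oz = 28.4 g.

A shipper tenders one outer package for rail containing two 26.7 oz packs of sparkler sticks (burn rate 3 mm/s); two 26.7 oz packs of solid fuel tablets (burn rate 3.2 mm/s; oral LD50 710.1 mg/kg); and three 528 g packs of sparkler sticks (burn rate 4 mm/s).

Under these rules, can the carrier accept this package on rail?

The sparkler sticks have burn rate 3 mm/s, which is > 2.5 mm/s, so they are Category FS (Flammable Solid).
Solid fuel tablets: burn rate 3.2 mm/s > 2.5 mm/s → Category FS (Flammable Solid).
The sparkler sticks have burn rate 4 mm/s, which is > 2.5 mm/s, so they are Category FS (Flammable Solid).
Total Category FS: (two 26.7 oz packs = 1516.56 g) + (two 26.7 oz packs = 1516.56 g) + (three 528 g packs = 1.584 kg) = 4617.12 g.
That is within the Category FS rail limit of 5 kg.

Yes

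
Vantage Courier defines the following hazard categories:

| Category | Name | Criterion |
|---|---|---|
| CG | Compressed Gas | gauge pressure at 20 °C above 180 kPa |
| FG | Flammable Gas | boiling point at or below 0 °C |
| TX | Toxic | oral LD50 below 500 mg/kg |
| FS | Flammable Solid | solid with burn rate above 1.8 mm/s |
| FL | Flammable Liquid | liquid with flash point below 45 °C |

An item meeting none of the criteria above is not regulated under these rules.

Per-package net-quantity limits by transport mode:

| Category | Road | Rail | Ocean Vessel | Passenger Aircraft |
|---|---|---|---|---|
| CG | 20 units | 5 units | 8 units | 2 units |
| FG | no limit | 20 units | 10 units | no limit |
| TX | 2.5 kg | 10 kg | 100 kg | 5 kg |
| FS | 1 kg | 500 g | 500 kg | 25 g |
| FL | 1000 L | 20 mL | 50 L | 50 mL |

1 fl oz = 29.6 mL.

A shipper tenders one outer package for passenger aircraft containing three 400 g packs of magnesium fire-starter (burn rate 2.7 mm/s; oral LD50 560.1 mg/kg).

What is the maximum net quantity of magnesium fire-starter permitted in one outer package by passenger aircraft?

25 g

Burn rate 2.7 mm/s meets the Category FS criterion (Flammable Solid), so the magnesium fire-starter is Category FS.
The passenger aircraft limit for Category FS is 25 g.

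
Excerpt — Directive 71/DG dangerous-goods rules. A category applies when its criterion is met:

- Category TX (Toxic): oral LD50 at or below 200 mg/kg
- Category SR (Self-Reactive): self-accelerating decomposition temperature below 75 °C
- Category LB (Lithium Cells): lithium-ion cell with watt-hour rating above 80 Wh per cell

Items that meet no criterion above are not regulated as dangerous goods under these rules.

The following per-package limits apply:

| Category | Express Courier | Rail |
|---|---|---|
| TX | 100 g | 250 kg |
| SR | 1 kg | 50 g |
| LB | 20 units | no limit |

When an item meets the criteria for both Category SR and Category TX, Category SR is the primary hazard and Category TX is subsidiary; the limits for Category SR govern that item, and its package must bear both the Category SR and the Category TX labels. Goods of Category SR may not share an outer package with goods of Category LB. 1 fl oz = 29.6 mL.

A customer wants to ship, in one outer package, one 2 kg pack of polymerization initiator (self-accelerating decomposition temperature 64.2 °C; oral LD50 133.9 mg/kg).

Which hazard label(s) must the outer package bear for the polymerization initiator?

Category SR and TX

Self-accelerating decomposition temperature 64.2 °C meets the Category SR criterion (Self-Reactive), so the polymerization initiator is Category SR.
The polymerization initiator has oral LD50 133.9 mg/kg, which is ≤ 200 mg/kg, so it is Category TX (Toxic).
By the precedence rule Category SR is primary and Category TX is subsidiary, and that rule requires both labels on the package.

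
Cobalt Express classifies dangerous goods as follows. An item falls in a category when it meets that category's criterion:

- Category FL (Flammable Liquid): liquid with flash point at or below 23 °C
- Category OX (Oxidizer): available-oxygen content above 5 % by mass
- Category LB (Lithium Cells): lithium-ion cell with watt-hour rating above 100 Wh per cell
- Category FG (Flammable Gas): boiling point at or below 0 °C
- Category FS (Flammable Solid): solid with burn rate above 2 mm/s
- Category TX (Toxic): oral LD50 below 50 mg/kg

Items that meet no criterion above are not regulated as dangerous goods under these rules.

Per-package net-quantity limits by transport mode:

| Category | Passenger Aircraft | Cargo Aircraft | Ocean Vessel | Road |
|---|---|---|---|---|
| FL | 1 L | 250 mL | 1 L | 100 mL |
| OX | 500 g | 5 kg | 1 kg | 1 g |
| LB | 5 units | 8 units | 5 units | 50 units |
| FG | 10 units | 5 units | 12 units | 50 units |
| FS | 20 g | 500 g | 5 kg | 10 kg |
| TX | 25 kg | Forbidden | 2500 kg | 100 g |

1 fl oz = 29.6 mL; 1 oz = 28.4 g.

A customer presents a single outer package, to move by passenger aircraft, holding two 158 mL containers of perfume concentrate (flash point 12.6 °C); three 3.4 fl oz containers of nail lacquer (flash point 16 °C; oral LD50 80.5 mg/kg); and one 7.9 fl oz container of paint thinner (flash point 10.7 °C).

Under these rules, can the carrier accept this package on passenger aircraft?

Perfume concentrate: flash point 12.6 °C ≤ 23 °C → Category FL (Flammable Liquid).
Flash point 16 °C meets the Category FL criterion (Flammable Liquid), so the nail lacquer is Category FL.
With flash point 10.7 °C (≤ 23 °C), the paint thinner falls in Category FL.
Category FL net quantity: (two 158 mL containers = 316 mL) + (three 3.4 fl oz containers = 301.92 mL) + (one 7.9 fl oz container = 233.84 mL) = 851.76 mL.
851.76 mL is within the passenger aircraft limit of 1 L for Category FL.

Yes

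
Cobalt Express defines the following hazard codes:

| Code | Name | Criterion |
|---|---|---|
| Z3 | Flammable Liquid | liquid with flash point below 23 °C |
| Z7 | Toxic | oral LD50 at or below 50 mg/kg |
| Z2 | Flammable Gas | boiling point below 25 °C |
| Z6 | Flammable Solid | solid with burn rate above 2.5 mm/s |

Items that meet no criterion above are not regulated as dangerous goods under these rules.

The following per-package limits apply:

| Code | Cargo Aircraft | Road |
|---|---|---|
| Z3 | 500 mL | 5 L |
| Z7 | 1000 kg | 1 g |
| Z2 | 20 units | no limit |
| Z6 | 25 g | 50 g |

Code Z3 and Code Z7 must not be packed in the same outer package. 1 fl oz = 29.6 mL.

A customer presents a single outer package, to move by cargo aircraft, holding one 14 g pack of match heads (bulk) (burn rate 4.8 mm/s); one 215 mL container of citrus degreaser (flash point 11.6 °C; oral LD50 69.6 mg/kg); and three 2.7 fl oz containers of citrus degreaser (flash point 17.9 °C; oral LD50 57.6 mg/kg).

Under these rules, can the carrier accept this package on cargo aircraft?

Yes

Match heads (bulk): burn rate 4.8 mm/s > 2.5 mm/s → Code Z6 (Flammable Solid).
With flash point 11.6 °C (< 23 °C), the citrus degreaser falls in Code Z3.
With flash point 17.9 °C (< 23 °C), the citrus degreaser falls in Code Z3.
Code Z3 net quantity: 215 mL + (three 2.7 fl oz containers = 239.76 mL) = 454.76 mL.
454.76 mL ≤ 500 mL (cargo aircraft limit, Code Z3) — within limit.
Code Z6 quantity: 14 g.
14 g ≤ 25 g (cargo aircraft limit, Code Z6) — within limit.
The segregation rule (Code Z3 with Code Z7) does not apply to Code Z3 with Code Z6.
Every hazard code is within its cargo aircraft limit and no segregation rule is violated.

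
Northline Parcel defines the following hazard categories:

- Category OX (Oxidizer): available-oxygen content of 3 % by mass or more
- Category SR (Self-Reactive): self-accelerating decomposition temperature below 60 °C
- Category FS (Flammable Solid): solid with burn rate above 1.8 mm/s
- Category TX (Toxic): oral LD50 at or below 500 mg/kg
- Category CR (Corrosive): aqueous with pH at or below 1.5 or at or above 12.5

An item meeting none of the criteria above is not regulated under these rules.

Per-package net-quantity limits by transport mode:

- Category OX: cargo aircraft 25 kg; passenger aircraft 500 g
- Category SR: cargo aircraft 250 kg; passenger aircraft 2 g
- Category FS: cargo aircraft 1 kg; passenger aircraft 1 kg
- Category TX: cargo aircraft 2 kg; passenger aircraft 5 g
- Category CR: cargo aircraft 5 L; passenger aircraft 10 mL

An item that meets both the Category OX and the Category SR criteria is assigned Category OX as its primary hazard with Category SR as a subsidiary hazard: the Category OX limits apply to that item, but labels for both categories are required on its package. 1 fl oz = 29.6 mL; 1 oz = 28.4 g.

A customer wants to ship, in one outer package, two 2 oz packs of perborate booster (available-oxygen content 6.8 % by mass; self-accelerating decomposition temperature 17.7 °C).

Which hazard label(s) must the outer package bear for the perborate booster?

Category OX and SR

With available-oxygen content 6.8 % by mass (≥ 3 % by mass), the perborate booster falls in Category OX.
The perborate booster has self-accelerating decomposition temperature 17.7 °C, which is < 60 °C, so it is Category SR (Self-Reactive).
By the precedence rule Category OX is primary and Category SR is subsidiary, and that rule requires both labels on the package.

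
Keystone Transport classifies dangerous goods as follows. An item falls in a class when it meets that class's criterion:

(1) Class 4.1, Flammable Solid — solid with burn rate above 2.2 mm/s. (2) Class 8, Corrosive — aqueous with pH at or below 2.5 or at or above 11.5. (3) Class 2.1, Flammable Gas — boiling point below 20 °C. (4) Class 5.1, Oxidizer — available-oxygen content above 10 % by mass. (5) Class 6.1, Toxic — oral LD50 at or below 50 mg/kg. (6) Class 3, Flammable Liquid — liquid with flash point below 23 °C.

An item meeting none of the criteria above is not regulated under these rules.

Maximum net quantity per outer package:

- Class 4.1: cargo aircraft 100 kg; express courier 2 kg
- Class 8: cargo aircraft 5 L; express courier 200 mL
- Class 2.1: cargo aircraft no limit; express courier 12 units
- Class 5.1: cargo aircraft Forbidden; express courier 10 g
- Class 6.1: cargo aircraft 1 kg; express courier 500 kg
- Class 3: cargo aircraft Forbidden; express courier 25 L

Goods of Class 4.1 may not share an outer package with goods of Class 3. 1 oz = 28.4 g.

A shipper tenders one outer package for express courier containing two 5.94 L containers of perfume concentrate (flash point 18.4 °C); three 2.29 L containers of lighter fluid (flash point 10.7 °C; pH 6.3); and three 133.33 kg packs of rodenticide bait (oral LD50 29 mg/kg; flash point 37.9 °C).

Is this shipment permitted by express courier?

The perfume concentrate has flash point 18.4 °C, which is < 23 °C, so it is Class 3 (Flammable Liquid).
Lighter fluid: flash point 10.7 °C < 23 °C → Class 3 (Flammable Liquid).
Oral LD50 29 mg/kg meets the Class 6.1 criterion (Toxic), so the rodenticide bait is Class 6.1.
Total Class 3: (two 5.94 L containers = 11.88 L) + (three 2.29 L containers = 6.87 L) = 18.75 L.
18.75 L is within the express courier limit of 25 L for Class 3.
Class 6.1 quantity: three 133.33 kg packs = 399.99 kg.
That is within the Class 6.1 express courier limit of 500 kg.
The segregation rule (Class 4.1 with Class 3) does not apply to Class 3 with Class 6.1.
Every hazard class is within its express courier limit and no segregation rule is violated.

Yes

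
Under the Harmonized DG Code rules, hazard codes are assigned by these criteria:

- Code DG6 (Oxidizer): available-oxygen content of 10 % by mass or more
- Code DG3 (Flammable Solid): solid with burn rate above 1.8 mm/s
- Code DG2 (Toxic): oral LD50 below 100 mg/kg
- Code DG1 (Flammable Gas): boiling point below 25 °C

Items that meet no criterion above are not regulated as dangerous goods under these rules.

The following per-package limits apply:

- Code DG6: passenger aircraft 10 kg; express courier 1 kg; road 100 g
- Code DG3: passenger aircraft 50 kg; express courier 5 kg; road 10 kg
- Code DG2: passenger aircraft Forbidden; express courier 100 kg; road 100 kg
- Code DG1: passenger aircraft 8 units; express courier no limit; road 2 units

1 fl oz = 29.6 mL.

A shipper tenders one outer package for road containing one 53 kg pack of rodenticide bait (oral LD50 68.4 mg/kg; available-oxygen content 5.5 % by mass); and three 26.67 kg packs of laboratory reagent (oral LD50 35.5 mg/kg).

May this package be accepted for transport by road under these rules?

Oral LD50 68.4 mg/kg meets the Code DG2 criterion (Toxic), so the rodenticide bait is Code DG2.
With oral LD50 35.5 mg/kg (< 100 mg/kg), the laboratory reagent falls in Code DG2.
Code DG2 net quantity: 53 kg + (three 26.67 kg packs = 80.01 kg) = 133.01 kg.
That exceeds the Code DG2 road limit of 100 kg.

No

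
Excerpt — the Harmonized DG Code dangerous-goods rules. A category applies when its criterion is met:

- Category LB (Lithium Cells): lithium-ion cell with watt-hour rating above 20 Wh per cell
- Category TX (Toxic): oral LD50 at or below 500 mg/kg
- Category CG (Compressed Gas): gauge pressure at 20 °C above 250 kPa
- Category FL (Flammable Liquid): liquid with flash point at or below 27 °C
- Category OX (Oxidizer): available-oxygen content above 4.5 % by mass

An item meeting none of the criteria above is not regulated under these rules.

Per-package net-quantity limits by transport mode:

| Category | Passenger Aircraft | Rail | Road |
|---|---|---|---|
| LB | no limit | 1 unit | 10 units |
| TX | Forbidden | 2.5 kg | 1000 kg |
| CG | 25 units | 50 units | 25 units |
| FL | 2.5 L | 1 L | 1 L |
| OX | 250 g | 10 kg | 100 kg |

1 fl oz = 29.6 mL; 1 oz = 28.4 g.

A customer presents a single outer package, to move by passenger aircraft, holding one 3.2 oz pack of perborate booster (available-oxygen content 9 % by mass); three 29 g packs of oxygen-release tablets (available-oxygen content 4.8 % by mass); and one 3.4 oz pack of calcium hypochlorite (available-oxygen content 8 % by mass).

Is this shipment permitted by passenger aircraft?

With available-oxygen content 9 % by mass (> 4.5 % by mass), the perborate booster falls in Category OX.
Available-oxygen content 4.8 % by mass meets the Category OX criterion (Oxidizer), so the oxygen-release tablets are Category OX.
The calcium hypochlorite has available-oxygen content 8 % by mass, which is > 4.5 % by mass, so it is Category OX (Oxidizer).
Category OX net quantity: (one 3.2 oz pack = 90.88 g) + (three 29 g packs = 87 g) + (one 3.4 oz pack = 96.56 g) = 274.44 g.
274.44 g > 250 g (passenger aircraft limit, Category OX) — over the limit.

No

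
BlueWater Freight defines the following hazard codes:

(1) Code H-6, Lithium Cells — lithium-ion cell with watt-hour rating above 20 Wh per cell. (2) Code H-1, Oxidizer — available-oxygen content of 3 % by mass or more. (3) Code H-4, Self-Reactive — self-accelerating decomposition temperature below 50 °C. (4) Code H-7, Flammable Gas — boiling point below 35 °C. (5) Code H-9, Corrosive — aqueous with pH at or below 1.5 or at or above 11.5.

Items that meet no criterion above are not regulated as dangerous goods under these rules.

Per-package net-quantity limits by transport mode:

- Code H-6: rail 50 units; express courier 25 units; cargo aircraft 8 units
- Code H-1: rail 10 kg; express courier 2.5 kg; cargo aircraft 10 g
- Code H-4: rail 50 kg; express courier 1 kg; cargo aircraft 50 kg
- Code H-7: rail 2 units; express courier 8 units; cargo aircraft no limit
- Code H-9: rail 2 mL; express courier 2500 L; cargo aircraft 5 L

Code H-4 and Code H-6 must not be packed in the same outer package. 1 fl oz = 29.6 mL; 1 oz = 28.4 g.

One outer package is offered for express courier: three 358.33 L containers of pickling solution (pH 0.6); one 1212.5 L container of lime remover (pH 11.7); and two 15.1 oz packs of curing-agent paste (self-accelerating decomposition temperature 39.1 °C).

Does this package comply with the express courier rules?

Yes

Pickling solution: pH 0.6 ≤ 1.5 → Code H-9 (Corrosive).
With pH 11.7 (≥ 11.5), the lime remover falls in Code H-9.
Self-accelerating decomposition temperature 39.1 °C meets the Code H-4 criterion (Self-Reactive), so the curing-agent paste is Code H-4.
Code H-4 quantity: two 15.1 oz packs = 857.68 g.
857.68 g ≤ 1 kg (express courier limit, Code H-4) — within limit.
Total Code H-9: (three 358.33 L containers = 1074.99 L) + 1212.5 L = 2287.49 L.
2287.49 L ≤ 2500 L (express courier limit, Code H-9) — within limit.
The segregation rule (Code H-4 with Code H-6) does not apply to Code H-4 with Code H-9.
Every hazard code is within its express courier limit and no segregation rule is violated.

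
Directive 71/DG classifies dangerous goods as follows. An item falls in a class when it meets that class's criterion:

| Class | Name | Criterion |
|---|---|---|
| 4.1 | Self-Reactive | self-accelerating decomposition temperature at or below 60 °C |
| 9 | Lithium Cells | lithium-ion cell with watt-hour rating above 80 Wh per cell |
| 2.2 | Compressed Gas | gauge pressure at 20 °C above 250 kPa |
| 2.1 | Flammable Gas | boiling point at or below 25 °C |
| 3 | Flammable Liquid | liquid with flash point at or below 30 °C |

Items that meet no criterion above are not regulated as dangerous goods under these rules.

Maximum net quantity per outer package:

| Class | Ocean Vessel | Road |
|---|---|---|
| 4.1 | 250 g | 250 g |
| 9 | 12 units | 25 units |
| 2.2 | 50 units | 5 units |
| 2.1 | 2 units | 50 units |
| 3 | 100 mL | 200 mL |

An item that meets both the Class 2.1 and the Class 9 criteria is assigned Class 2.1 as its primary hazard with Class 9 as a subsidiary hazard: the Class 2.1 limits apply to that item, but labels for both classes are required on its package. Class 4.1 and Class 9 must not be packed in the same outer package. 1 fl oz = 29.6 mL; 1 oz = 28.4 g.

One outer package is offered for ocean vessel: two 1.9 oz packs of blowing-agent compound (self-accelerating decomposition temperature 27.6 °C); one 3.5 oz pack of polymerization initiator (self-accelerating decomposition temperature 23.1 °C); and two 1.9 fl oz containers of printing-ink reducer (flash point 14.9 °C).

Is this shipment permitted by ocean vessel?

No

Blowing-agent compound: self-accelerating decomposition temperature 27.6 °C ≤ 60 °C → Class 4.1 (Self-Reactive).
The polymerization initiator has self-accelerating decomposition temperature 23.1 °C, which is ≤ 60 °C, so it is Class 4.1 (Self-Reactive).
Printing-ink reducer: flash point 14.9 °C ≤ 30 °C → Class 3 (Flammable Liquid).
Class 4.1 net quantity: (two 1.9 oz packs = 107.92 g) + (one 3.5 oz pack = 99.4 g) = 207.32 g.
That is within the Class 4.1 ocean vessel limit of 250 g.
Class 3 quantity: two 1.9 fl oz containers = 112.48 mL.
112.48 mL > 100 mL (ocean vessel limit, Class 3) — over the limit.
The segregation rule (Class 4.1 with Class 9) does not apply to Class 4.1 with Class 3.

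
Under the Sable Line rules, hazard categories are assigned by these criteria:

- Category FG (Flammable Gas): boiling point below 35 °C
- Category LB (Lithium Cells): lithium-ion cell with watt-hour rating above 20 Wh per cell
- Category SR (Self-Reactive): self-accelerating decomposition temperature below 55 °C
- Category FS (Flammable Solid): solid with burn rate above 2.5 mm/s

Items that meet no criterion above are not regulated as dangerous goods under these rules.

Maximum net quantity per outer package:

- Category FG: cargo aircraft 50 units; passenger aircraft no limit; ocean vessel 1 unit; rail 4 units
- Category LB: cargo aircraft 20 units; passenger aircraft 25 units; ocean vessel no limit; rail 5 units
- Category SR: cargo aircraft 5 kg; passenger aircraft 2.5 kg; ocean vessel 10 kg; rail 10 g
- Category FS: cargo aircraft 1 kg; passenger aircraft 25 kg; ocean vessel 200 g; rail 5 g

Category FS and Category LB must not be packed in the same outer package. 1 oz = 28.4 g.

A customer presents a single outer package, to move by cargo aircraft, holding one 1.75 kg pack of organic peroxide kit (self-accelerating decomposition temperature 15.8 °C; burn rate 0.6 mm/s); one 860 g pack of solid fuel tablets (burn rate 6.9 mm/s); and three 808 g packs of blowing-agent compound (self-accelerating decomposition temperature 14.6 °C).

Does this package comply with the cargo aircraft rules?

Yes

The organic peroxide kit has self-accelerating decomposition temperature 15.8 °C, which is < 55 °C, so it is Category SR (Self-Reactive).
With burn rate 6.9 mm/s (> 2.5 mm/s), the solid fuel tablets fall in Category FS.
The blowing-agent compound has self-accelerating decomposition temperature 14.6 °C, which is < 55 °C, so it is Category SR (Self-Reactive).
Category FS quantity: 860 g.
That is within the Category FS cargo aircraft limit of 1 kg.
Category SR net quantity: 1.75 kg + (three 808 g packs = 2.424 kg) = 4.174 kg.
4.174 kg is within the cargo aircraft limit of 5 kg for Category SR.
The segregation rule (Category FS with Category LB) does not apply to Category FS with Category SR.
Every hazard category is within its cargo aircraft limit and no segregation rule is violated.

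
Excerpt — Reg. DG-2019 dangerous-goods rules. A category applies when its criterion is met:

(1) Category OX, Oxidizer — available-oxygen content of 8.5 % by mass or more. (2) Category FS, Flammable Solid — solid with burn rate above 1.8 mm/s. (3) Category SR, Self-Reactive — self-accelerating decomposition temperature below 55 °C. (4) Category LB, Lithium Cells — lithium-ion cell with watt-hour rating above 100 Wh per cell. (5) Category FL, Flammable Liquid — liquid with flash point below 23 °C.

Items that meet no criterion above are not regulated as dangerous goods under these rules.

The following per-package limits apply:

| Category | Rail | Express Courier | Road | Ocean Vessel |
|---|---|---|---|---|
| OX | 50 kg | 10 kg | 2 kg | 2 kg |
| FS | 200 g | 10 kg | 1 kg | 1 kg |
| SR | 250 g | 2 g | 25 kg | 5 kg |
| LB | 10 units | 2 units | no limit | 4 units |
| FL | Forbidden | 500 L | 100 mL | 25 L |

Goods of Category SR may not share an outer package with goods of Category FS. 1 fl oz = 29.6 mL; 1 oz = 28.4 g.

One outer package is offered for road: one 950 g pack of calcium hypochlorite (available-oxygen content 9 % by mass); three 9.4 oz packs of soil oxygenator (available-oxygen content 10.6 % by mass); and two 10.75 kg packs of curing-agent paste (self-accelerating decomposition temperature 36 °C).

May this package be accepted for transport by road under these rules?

Yes

The calcium hypochlorite has available-oxygen content 9 % by mass, which is ≥ 8.5 % by mass, so it is Category OX (Oxidizer).
The soil oxygenator has available-oxygen content 10.6 % by mass, which is ≥ 8.5 % by mass, so it is Category OX (Oxidizer).
The curing-agent paste has self-accelerating decomposition temperature 36 °C, which is < 55 °C, so it is Category SR (Self-Reactive).
Category SR quantity: two 10.75 kg packs = 21.5 kg.
That is within the Category SR road limit of 25 kg.
Category OX net quantity: 950 g + (three 9.4 oz packs = 800.88 g) = 1750.88 g.
That is within the Category OX road limit of 2 kg.
The segregation rule (Category SR with Category FS) does not apply to Category SR with Category OX.
Every hazard category is within its road limit and no segregation rule is violated.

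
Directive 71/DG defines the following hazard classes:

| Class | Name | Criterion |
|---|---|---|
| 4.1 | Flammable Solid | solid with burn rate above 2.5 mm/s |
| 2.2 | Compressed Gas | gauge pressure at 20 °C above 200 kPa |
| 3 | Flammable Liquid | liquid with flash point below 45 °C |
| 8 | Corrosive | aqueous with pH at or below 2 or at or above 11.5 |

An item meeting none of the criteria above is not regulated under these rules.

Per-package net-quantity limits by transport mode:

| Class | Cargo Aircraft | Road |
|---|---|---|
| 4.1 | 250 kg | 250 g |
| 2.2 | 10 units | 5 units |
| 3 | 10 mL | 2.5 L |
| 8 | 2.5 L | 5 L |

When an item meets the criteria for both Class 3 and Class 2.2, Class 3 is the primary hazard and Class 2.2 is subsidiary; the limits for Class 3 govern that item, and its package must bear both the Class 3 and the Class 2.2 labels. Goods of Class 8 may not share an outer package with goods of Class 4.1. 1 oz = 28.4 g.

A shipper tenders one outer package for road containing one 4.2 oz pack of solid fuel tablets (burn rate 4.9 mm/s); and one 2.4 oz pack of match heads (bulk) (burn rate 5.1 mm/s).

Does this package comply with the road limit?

With burn rate 4.9 mm/s (> 2.5 mm/s), the solid fuel tablets fall in Class 4.1.
Burn rate 5.1 mm/s meets the Class 4.1 criterion (Flammable Solid), so the match heads (bulk) are Class 4.1.
Class 4.1 net quantity: (one 4.2 oz pack = 119.28 g) + (one 2.4 oz pack = 68.16 g) = 187.44 g.
That is within the Class 4.1 road limit of 250 g.

Yes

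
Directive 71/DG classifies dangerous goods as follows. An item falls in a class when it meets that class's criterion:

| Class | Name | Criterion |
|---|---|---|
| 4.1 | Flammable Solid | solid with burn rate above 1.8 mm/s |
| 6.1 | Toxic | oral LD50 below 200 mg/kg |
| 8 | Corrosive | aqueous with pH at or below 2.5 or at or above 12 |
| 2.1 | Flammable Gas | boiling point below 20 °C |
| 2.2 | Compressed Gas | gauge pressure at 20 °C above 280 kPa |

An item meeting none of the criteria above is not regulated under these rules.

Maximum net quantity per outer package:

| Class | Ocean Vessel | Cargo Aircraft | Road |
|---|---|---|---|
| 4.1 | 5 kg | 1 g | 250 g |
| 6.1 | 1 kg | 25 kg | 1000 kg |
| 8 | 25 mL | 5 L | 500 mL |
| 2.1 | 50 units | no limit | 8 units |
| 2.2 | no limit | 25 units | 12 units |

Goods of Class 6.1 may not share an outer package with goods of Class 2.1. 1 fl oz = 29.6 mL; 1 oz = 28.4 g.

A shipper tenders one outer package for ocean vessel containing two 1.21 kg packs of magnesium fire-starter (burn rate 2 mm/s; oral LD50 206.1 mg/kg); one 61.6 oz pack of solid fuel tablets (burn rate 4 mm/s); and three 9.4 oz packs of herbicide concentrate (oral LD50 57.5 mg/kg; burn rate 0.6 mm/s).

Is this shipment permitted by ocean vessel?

With burn rate 2 mm/s (> 1.8 mm/s), the magnesium fire-starter falls in Class 4.1.
Solid fuel tablets: burn rate 4 mm/s > 1.8 mm/s → Class 4.1 (Flammable Solid).
The herbicide concentrate has oral LD50 57.5 mg/kg, which is < 200 mg/kg, so it is Class 6.1 (Toxic).
Class 6.1 quantity: three 9.4 oz packs = 800.88 g.
800.88 g is within the ocean vessel limit of 1 kg for Class 6.1.
Total Class 4.1: (two 1.21 kg packs = 2.42 kg) + (one 61.6 oz pack = 1749.44 g) = 4169.44 g.
4169.44 g ≤ 5 kg (ocean vessel limit, Class 4.1) — within limit.
The segregation rule (Class 6.1 with Class 2.1) does not apply to Class 6.1 with Class 4.1.
Every hazard class is within its ocean vessel limit and no segregation rule is violated.

Yes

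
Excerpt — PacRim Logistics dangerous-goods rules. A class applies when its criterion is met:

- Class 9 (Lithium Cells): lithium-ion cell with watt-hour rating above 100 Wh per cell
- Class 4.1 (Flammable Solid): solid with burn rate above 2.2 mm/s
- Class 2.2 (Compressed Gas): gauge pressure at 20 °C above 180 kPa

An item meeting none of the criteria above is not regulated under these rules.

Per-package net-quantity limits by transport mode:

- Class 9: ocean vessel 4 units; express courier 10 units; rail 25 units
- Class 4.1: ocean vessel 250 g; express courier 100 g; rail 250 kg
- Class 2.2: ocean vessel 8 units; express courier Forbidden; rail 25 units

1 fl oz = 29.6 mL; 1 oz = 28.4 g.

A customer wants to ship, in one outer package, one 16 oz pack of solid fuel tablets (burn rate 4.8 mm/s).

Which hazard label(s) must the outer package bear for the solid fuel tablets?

Class 4.1

With burn rate 4.8 mm/s (> 2.2 mm/s), the solid fuel tablets fall in Class 4.1.
Only the Class 4.1 label is required.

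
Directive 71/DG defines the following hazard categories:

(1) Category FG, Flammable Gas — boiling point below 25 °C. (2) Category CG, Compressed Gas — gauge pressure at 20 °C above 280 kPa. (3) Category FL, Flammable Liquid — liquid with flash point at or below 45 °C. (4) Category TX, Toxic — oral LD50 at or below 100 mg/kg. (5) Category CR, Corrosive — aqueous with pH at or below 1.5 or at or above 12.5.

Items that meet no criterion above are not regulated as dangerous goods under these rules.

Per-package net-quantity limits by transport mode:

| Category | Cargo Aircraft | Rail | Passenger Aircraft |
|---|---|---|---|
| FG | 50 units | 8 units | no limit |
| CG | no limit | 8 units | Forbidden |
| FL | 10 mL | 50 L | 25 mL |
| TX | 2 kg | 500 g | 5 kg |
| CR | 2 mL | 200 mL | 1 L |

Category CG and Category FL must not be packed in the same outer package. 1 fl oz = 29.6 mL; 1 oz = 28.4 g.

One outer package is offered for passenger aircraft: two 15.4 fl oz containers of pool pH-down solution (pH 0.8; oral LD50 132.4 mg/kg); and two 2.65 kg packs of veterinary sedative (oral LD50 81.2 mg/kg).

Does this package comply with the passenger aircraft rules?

pH 0.8 meets the Category CR criterion (Corrosive), so the pool pH-down solution is Category CR.
With oral LD50 81.2 mg/kg (≤ 100 mg/kg), the veterinary sedative falls in Category TX.
Category TX quantity: two 2.65 kg packs = 5.3 kg.
That exceeds the Category TX passenger aircraft limit of 5 kg.
Category CR quantity: two 15.4 fl oz containers = 911.68 mL.
911.68 mL ≤ 1 L (passenger aircraft limit, Category CR) — within limit.
The segregation rule (Category CG with Category FL) does not apply to Category TX with Category CR.

No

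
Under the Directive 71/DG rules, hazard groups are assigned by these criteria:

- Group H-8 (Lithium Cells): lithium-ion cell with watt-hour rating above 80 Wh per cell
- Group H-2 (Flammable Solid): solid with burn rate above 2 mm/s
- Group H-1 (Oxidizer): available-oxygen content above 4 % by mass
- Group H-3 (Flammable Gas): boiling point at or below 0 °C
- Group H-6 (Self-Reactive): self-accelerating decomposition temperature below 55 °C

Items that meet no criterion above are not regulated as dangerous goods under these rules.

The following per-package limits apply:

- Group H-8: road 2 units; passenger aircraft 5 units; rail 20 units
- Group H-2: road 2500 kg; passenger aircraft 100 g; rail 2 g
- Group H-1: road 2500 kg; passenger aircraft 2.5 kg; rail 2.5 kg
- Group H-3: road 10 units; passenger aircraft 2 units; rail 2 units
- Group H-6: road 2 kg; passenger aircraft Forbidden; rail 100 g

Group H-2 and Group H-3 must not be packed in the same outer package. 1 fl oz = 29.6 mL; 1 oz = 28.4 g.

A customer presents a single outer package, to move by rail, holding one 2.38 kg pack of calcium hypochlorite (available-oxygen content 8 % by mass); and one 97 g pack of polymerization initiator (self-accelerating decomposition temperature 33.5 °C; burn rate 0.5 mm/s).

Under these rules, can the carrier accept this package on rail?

Available-oxygen content 8 % by mass meets the Group H-1 criterion (Oxidizer), so the calcium hypochlorite is Group H-1.
With self-accelerating decomposition temperature 33.5 °C (< 55 °C), the polymerization initiator falls in Group H-6.
Group H-6 quantity: 97 g.
97 g is within the rail limit of 100 g for Group H-6.
Group H-1 quantity: 2.38 kg.
2.38 kg ≤ 2.5 kg (rail limit, Group H-1) — within limit.
The segregation rule (Group H-2 with Group H-3) does not apply to Group H-6 with Group H-1.
Every hazard group is within its rail limit and no segregation rule is violated.

Yes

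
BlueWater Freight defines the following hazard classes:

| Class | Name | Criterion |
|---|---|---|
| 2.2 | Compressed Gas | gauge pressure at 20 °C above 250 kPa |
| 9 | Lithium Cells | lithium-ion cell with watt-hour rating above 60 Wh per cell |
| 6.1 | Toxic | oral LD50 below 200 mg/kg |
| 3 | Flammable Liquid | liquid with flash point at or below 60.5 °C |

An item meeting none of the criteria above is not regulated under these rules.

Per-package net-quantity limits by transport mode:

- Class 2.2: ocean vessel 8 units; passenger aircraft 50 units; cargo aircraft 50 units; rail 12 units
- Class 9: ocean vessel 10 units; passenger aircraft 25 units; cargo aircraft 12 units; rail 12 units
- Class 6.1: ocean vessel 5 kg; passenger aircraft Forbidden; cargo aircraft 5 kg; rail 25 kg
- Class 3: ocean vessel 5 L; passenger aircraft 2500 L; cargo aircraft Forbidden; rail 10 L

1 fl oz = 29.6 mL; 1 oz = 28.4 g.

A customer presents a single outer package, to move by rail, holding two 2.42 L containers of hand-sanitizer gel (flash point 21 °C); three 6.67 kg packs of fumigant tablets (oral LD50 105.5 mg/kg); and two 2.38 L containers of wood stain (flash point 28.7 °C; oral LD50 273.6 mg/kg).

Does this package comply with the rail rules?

The hand-sanitizer gel has flash point 21 °C, which is ≤ 60.5 °C, so it is Class 3 (Flammable Liquid).
Fumigant tablets: oral LD50 105.5 mg/kg < 200 mg/kg → Class 6.1 (Toxic).
Flash point 28.7 °C meets the Class 3 criterion (Flammable Liquid), so the wood stain is Class 3.
Class 3 net quantity: (two 2.42 L containers = 4.84 L) + (two 2.38 L containers = 4.76 L) = 9.6 L.
That is within the Class 3 rail limit of 10 L.
Class 6.1 quantity: three 6.67 kg packs = 20.01 kg.
That is within the Class 6.1 rail limit of 25 kg.
Every hazard class is within its rail limit and no segregation rule is violated.

Yes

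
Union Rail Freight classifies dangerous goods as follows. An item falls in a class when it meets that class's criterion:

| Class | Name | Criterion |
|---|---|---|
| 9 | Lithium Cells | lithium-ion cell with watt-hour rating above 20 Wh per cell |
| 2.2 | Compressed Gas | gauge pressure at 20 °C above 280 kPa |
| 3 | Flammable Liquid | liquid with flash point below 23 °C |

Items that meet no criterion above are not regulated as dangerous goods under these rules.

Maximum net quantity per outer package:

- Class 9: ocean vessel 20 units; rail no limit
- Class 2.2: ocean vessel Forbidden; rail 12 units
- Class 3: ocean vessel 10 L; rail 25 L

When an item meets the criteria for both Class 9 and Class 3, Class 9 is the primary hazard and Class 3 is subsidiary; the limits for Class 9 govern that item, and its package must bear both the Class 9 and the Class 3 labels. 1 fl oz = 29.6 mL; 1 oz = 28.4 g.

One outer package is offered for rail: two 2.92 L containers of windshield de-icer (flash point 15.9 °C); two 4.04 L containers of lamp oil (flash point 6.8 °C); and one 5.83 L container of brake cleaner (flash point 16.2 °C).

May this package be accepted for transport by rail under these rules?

Yes

Windshield de-icer: flash point 15.9 °C < 23 °C → Class 3 (Flammable Liquid).
The lamp oil has flash point 6.8 °C, which is < 23 °C, so it is Class 3 (Flammable Liquid).
The brake cleaner has flash point 16.2 °C, which is < 23 °C, so it is Class 3 (Flammable Liquid).
Total Class 3: (two 2.92 L containers = 5.84 L) + (two 4.04 L containers = 8.08 L) + 5.83 L = 19.75 L.
19.75 L ≤ 25 L (rail limit, Class 3) — within limit.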